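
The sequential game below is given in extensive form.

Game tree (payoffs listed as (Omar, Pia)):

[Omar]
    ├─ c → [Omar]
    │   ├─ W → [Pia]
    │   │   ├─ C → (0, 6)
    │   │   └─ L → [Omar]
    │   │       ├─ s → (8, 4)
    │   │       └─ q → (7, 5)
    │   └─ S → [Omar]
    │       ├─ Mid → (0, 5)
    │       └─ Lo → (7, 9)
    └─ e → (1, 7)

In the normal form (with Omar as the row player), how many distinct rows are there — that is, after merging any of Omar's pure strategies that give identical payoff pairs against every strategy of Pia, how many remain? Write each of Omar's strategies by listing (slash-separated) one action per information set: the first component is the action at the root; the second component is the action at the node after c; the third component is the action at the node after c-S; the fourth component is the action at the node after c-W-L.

Omar has 16 pure strategies: c/W/Mid/s, c/W/Mid/q, c/W/Lo/s, c/W/Lo/q, c/S/Mid/s, c/S/Mid/q, c/S/Lo/s, c/S/Lo/q, e/W/Mid/s, e/W/Mid/q, e/W/Lo/s, e/W/Lo/q, e/S/Mid/s, e/S/Mid/q, e/S/Lo/s, e/S/Lo/q. Columns: C, L.
{c/W/Mid/s, c/W/Lo/s} → row (0,6) (8,4)
{c/W/Mid/q, c/W/Lo/q} → row (0,6) (7,5)
{c/S/Mid/s, c/S/Mid/q} → row (0,5) (0,5)
{c/S/Lo/s, c/S/Lo/q} → row (7,9) (7,9)
{e/W/Mid/s, e/W/Mid/q, e/W/Lo/s, e/W/Lo/q, e/S/Mid/s, e/S/Mid/q, e/S/Lo/s, e/S/Lo/q} → row (1,7) (1,7)
That's 5 distinct rows out of 16 strategies.

5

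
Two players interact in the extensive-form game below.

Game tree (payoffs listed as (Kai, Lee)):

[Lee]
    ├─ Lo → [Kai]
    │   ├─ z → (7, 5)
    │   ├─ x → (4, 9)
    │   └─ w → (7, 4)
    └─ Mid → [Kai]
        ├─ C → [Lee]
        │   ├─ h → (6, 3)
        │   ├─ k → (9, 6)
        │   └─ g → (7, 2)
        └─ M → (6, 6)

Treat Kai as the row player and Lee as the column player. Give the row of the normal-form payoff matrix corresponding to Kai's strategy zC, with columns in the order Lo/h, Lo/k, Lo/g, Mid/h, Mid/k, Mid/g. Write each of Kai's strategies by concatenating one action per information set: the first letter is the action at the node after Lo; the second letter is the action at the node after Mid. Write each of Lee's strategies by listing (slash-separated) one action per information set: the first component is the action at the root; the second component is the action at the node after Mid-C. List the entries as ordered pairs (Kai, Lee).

vs Lo/h: Lee plays Lo → Kai plays z at [Lo] → (7, 5)
vs Lo/k: Lee plays Lo → Kai plays z at [Lo] → (7, 5)
vs Lo/g: Lee plays Lo → Kai plays z at [Lo] → (7, 5)
vs Mid/h: Lee plays Mid → Kai plays C at [Mid] → Lee plays h at [Mid-C] → (6, 3)
vs Mid/k: Lee plays Mid → Kai plays C at [Mid] → Lee plays k at [Mid-C] → (9, 6)
vs Mid/g: Lee plays Mid → Kai plays C at [Mid] → Lee plays g at [Mid-C] → (7, 2)

(7,5) (7,5) (7,5) (6,3) (9,6) (7,2)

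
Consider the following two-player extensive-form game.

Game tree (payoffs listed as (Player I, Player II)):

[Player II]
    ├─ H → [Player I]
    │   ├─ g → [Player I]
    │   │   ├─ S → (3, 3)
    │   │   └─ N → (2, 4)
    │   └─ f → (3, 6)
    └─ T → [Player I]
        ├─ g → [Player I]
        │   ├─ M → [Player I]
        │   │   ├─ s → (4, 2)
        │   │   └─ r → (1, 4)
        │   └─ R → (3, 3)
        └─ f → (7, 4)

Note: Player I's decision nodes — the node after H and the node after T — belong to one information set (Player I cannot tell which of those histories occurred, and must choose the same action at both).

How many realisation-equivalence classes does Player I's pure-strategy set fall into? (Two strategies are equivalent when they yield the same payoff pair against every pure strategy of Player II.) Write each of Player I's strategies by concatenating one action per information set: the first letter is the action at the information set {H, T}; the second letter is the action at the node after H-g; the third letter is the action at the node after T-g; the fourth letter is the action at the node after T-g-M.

7

Player I has 16 pure strategies: gSMs, gSMr, gSRs, gSRr, gNMs, gNMr, gNRs, gNRr, fSMs, fSMr, fSRs, fSRr, fNMs, fNMr, fNRs, fNRr. Columns: H, T.
{gSMs} → row (3,3) (4,2)
{gSMr} → row (3,3) (1,4)
{gSRs, gSRr} → row (3,3) (3,3)
{gNMs} → row (2,4) (4,2)
{gNMr} → row (2,4) (1,4)
{gNRs, gNRr} → row (2,4) (3,3)
{fSMs, fSMr, fSRs, fSRr, fNMs, fNMr, fNRs, fNRr} → row (3,6) (7,4)
That's 7 distinct rows out of 16 strategies.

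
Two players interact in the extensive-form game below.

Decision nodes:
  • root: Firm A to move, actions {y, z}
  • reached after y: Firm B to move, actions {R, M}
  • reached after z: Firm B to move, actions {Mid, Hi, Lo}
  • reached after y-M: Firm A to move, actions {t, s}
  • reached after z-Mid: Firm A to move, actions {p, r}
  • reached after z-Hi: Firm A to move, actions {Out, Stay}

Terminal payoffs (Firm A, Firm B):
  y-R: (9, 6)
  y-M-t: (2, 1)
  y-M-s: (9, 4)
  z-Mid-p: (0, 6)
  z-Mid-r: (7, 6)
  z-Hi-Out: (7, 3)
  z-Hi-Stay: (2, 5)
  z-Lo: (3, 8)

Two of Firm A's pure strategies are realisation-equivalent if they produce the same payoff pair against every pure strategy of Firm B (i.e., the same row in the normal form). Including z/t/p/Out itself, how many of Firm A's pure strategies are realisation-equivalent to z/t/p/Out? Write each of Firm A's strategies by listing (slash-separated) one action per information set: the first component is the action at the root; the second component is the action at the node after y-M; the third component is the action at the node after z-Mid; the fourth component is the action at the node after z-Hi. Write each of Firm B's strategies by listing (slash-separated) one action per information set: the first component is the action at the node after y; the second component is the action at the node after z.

2

Row for z/t/p/Out (columns R/Mid, R/Hi, R/Lo, M/Mid, M/Hi, M/Lo): (0,6) (7,3) (3,8) (0,6) (7,3) (3,8).
Under z/t/p/Out, Firm A's choice at the node after y-M can never be reached regardless of what Firm B does, so varying those choices leaves every outcome unchanged.
Holding the reachable choices fixed and varying the unreachable one freely already gives 2 equivalent strategies.
No other strategy reproduces this row, so those 2 are the full class: z/t/p/Out, z/s/p/Out.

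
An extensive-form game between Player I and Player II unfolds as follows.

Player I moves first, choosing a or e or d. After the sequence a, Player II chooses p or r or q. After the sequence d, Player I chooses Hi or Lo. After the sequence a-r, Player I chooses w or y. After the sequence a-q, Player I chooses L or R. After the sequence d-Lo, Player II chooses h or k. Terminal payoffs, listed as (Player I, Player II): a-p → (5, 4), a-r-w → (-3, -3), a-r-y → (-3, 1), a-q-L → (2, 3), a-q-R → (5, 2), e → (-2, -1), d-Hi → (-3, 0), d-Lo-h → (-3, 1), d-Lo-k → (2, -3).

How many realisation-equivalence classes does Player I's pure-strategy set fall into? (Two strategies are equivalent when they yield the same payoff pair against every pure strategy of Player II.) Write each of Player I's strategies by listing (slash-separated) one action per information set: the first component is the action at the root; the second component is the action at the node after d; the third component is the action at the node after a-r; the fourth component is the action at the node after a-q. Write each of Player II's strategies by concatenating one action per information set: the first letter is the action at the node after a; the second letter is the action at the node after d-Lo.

Player I has 24 pure strategies: a/Hi/w/L, a/Hi/w/R, a/Hi/y/L, a/Hi/y/R, a/Lo/w/L, a/Lo/w/R, a/Lo/y/L, a/Lo/y/R, e/Hi/w/L, e/Hi/w/R, e/Hi/y/L, e/Hi/y/R, e/Lo/w/L, e/Lo/w/R, e/Lo/y/L, e/Lo/y/R, d/Hi/w/L, d/Hi/w/R, d/Hi/y/L, d/Hi/y/R, d/Lo/w/L, d/Lo/w/R, d/Lo/y/L, d/Lo/y/R. Columns: ph, pk, rh, rk, qh, qk.
{a/Hi/w/L, a/Lo/w/L} → row (5,4) (5,4) (-3,-3) (-3,-3) (2,3) (2,3)
{a/Hi/w/R, a/Lo/w/R} → row (5,4) (5,4) (-3,-3) (-3,-3) (5,2) (5,2)
{a/Hi/y/L, a/Lo/y/L} → row (5,4) (5,4) (-3,1) (-3,1) (2,3) (2,3)
{a/Hi/y/R, a/Lo/y/R} → row (5,4) (5,4) (-3,1) (-3,1) (5,2) (5,2)
{e/Hi/w/L, e/Hi/w/R, e/Hi/y/L, e/Hi/y/R, e/Lo/w/L, e/Lo/w/R, e/Lo/y/L, e/Lo/y/R} → row (-2,-1) (-2,-1) (-2,-1) (-2,-1) (-2,-1) (-2,-1)
{d/Hi/w/L, d/Hi/w/R, d/Hi/y/L, d/Hi/y/R} → row (-3,0) (-3,0) (-3,0) (-3,0) (-3,0) (-3,0)
{d/Lo/w/L, d/Lo/w/R, d/Lo/y/L, d/Lo/y/R} → row (-3,1) (2,-3) (-3,1) (2,-3) (-3,1) (2,-3)
That's 7 distinct rows out of 24 strategies.

7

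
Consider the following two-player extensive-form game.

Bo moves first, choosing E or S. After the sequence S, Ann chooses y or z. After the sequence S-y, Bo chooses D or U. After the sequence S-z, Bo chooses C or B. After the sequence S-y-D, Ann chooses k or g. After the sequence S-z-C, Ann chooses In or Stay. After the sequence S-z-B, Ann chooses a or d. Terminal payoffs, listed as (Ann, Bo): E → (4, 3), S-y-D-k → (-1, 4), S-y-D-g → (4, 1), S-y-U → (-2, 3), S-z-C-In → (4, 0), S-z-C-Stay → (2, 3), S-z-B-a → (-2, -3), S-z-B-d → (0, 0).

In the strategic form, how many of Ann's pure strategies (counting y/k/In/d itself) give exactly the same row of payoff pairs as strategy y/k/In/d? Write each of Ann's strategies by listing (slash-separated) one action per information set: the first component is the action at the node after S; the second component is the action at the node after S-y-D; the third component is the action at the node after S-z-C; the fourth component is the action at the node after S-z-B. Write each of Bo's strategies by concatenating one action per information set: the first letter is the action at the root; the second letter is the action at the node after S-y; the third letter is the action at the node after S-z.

4

Row for y/k/In/d (columns EDC, EDB, EUC, EUB, SDC, SDB, SUC, SUB): (4,3) (4,3) (4,3) (4,3) (-1,4) (-1,4) (-2,3) (-2,3).
Under y/k/In/d, Ann's choice at the node after S-z-C and at the node after S-z-B can never be reached regardless of what Bo does, so varying those choices leaves every outcome unchanged.
Holding the reachable choices fixed and varying the unreachable ones freely already gives 2 × 2 = 4 equivalent strategies.
No other strategy reproduces this row, so those 4 are the full class: y/k/In/a, y/k/In/d, y/k/Stay/a, y/k/Stay/d.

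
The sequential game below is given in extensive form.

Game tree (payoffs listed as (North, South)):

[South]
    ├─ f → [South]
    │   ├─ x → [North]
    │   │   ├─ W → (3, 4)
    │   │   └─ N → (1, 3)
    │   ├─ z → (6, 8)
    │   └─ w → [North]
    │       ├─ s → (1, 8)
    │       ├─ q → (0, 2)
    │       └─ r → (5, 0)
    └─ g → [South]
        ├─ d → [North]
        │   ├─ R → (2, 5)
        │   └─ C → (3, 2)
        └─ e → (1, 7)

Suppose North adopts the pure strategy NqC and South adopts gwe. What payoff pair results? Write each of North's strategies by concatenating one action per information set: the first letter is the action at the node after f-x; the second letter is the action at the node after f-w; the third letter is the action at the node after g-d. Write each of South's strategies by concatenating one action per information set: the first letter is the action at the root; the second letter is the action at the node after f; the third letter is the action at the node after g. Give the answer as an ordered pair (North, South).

(1, 7)

Trace the play path from the root:
  South plays g
  South plays e at [g]
→ terminal payoff (1, 7).
(North's choice at the node after f-x is never reached on this path, so it doesn't affect the outcome.)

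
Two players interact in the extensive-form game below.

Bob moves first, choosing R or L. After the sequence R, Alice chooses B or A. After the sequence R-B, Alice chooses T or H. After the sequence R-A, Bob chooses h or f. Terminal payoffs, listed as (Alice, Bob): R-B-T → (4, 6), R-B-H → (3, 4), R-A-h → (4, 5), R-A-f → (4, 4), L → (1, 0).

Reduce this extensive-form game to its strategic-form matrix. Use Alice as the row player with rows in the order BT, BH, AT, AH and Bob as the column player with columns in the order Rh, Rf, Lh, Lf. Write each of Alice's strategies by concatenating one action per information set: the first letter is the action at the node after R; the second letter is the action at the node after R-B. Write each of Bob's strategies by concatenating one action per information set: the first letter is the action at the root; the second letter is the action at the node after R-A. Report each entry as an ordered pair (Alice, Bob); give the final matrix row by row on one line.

BT: (4,6) (4,6) (1,0) (1,0) | BH: (3,4) (3,4) (1,0) (1,0) | AT: (4,5) (4,4) (1,0) (1,0) | AH: (4,5) (4,4) (1,0) (1,0)

Row BT: Rh→(4,6), Rf→(4,6), Lh→(1,0), Lf→(1,0)
Row BH: Rh→(3,4), Rf→(3,4), Lh→(1,0), Lf→(1,0)
Row AT: Rh→(4,5), Rf→(4,4), Lh→(1,0), Lf→(1,0)
Row AH: Rh→(4,5), Rf→(4,4), Lh→(1,0), Lf→(1,0)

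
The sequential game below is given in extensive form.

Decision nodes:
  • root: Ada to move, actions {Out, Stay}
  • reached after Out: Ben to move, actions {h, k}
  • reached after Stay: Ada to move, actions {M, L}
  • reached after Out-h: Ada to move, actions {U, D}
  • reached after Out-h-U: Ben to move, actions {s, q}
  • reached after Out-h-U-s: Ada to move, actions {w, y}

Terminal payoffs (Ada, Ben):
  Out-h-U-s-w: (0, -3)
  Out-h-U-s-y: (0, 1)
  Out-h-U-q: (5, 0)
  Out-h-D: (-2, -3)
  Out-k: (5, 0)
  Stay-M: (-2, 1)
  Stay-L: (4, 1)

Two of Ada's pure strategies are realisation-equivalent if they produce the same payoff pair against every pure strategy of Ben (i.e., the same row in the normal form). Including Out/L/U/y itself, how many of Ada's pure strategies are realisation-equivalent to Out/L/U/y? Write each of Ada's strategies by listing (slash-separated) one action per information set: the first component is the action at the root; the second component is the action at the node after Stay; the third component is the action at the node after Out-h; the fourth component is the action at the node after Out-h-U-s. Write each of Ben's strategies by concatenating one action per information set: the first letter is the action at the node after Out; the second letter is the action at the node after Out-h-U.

Row for Out/L/U/y (columns hs, hq, ks, kq): (0,1) (5,0) (5,0) (5,0).
Under Out/L/U/y, Ada's choice at the node after Stay can never be reached regardless of what Ben does, so varying those choices leaves every outcome unchanged.
Holding the reachable choices fixed and varying the unreachable one freely already gives 2 equivalent strategies.
No other strategy reproduces this row, so those 2 are the full class: Out/M/U/y, Out/L/U/y.

2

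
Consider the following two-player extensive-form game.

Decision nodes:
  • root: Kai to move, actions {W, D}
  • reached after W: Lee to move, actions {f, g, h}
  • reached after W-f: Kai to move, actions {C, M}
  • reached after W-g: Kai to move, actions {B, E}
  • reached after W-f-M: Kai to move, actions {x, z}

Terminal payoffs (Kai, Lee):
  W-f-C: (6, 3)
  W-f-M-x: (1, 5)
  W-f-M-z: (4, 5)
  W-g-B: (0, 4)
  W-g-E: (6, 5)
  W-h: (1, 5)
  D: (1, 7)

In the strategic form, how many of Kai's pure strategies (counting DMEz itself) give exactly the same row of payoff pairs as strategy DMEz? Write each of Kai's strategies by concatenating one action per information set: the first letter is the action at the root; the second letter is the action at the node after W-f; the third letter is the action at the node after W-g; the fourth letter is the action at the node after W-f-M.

Row for DMEz (columns f, g, h): (1,7) (1,7) (1,7).
Under DMEz, Kai's choice at the node after W-f and at the node after W-g and at the node after W-f-M can never be reached regardless of what Lee does, so varying those choices leaves every outcome unchanged.
Holding the reachable choices fixed and varying the unreachable ones freely already gives 2 × 2 × 2 = 8 equivalent strategies.
No other strategy reproduces this row, so those 8 are the full class: DCBx, DCBz, DCEx, DCEz, DMBx, DMBz, DMEx, DMEz.

8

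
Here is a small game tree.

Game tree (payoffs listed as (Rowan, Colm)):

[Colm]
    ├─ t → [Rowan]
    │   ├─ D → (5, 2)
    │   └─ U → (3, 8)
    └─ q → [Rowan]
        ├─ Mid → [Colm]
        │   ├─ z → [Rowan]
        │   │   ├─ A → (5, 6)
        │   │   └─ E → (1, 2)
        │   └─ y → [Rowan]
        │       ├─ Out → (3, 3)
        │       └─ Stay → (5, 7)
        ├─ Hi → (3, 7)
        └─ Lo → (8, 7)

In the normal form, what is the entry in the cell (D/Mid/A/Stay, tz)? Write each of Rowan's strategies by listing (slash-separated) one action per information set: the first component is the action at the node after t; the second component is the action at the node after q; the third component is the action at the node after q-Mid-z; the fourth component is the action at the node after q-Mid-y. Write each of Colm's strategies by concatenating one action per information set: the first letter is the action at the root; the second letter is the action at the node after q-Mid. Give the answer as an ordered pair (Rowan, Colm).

(5, 2)

Trace the play path from the root:
  Colm plays t
  Rowan plays D at [t]
→ terminal payoff (5, 2).
(Rowan's choice at the node after q is never reached on this path, so it doesn't affect the outcome.)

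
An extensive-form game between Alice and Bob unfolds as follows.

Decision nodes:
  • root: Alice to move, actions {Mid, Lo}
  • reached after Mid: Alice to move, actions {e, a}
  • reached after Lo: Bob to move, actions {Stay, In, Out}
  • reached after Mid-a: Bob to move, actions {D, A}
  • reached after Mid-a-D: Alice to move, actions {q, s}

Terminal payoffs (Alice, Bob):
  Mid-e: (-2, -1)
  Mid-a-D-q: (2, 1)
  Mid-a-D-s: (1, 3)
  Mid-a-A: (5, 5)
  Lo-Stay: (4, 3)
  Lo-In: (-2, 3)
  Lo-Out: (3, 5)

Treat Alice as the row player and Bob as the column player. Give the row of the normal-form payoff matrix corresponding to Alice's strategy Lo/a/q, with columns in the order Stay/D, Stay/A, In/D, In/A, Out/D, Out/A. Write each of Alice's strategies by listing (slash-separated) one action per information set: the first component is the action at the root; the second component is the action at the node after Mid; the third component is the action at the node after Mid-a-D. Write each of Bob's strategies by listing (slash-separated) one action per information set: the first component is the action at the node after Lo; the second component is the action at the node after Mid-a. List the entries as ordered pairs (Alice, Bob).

vs Stay/D: Alice plays Lo → Bob plays Stay at [Lo] → (4, 3)
vs Stay/A: Alice plays Lo → Bob plays Stay at [Lo] → (4, 3)
vs In/D: Alice plays Lo → Bob plays In at [Lo] → (-2, 3)
vs In/A: Alice plays Lo → Bob plays In at [Lo] → (-2, 3)
vs Out/D: Alice plays Lo → Bob plays Out at [Lo] → (3, 5)
vs Out/A: Alice plays Lo → Bob plays Out at [Lo] → (3, 5)

(4,3) (4,3) (-2,3) (-2,3) (3,5) (3,5)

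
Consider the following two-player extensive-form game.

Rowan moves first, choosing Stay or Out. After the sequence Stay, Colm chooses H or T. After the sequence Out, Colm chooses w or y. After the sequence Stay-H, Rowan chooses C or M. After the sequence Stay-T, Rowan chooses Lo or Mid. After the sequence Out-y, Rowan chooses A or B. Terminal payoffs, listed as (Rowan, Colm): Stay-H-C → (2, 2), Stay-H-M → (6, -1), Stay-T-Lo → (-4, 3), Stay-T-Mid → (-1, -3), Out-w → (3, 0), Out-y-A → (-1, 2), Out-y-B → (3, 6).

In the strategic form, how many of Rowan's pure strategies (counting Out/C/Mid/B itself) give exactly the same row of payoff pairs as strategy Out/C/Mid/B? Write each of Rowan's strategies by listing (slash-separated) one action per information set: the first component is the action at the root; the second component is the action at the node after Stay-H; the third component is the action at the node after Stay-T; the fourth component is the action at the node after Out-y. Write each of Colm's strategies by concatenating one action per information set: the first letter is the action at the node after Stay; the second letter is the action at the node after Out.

4

Row for Out/C/Mid/B (columns Hw, Hy, Tw, Ty): (3,0) (3,6) (3,0) (3,6).
Under Out/C/Mid/B, Rowan's choice at the node after Stay-H and at the node after Stay-T can never be reached regardless of what Colm does, so varying those choices leaves every outcome unchanged.
Holding the reachable choices fixed and varying the unreachable ones freely already gives 2 × 2 = 4 equivalent strategies.
No other strategy reproduces this row, so those 4 are the full class: Out/C/Lo/B, Out/C/Mid/B, Out/M/Lo/B, Out/M/Mid/B.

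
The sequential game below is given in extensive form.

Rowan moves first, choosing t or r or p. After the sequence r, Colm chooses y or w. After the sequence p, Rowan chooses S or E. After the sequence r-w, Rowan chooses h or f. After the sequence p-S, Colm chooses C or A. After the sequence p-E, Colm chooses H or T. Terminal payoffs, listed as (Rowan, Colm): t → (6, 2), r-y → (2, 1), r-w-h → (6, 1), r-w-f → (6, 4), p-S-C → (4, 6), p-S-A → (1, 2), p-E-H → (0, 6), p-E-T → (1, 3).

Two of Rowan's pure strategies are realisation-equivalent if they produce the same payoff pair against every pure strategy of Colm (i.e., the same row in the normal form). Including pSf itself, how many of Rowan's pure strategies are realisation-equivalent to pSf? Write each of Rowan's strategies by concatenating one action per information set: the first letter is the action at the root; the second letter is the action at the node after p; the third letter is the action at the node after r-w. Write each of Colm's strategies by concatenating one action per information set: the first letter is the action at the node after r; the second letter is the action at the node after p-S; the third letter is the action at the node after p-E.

Row for pSf (columns yCH, yCT, yAH, yAT, wCH, wCT, wAH, wAT): (4,6) (4,6) (1,2) (1,2) (4,6) (4,6) (1,2) (1,2).
Under pSf, Rowan's choice at the node after r-w can never be reached regardless of what Colm does, so varying those choices leaves every outcome unchanged.
Holding the reachable choices fixed and varying the unreachable one freely already gives 2 equivalent strategies.
No other strategy reproduces this row, so those 2 are the full class: pSh, pSf.

2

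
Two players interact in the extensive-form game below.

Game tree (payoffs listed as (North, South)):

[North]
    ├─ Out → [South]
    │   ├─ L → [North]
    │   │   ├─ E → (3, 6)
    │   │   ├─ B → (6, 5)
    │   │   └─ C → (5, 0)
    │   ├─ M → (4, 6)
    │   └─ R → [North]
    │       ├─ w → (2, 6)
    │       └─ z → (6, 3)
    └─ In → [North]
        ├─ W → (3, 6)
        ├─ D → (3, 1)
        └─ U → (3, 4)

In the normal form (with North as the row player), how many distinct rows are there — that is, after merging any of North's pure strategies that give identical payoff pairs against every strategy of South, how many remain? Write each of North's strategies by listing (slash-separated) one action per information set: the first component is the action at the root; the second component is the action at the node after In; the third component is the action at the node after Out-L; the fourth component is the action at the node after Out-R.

9

North has 36 pure strategies: Out/W/E/w, Out/W/E/z, Out/W/B/w, Out/W/B/z, Out/W/C/w, Out/W/C/z, Out/D/E/w, Out/D/E/z, Out/D/B/w, Out/D/B/z, Out/D/C/w, Out/D/C/z, Out/U/E/w, Out/U/E/z, Out/U/B/w, Out/U/B/z, Out/U/C/w, Out/U/C/z, In/W/E/w, In/W/E/z, In/W/B/w, In/W/B/z, In/W/C/w, In/W/C/z, In/D/E/w, In/D/E/z, In/D/B/w, In/D/B/z, In/D/C/w, In/D/C/z, In/U/E/w, In/U/E/z, In/U/B/w, In/U/B/z, In/U/C/w, In/U/C/z. Columns: L, M, R.
{Out/W/E/w, Out/D/E/w, Out/U/E/w} → row (3,6) (4,6) (2,6)
{Out/W/E/z, Out/D/E/z, Out/U/E/z} → row (3,6) (4,6) (6,3)
{Out/W/B/w, Out/D/B/w, Out/U/B/w} → row (6,5) (4,6) (2,6)
{Out/W/B/z, Out/D/B/z, Out/U/B/z} → row (6,5) (4,6) (6,3)
{Out/W/C/w, Out/D/C/w, Out/U/C/w} → row (5,0) (4,6) (2,6)
{Out/W/C/z, Out/D/C/z, Out/U/C/z} → row (5,0) (4,6) (6,3)
{In/W/E/w, In/W/E/z, In/W/B/w, In/W/B/z, In/W/C/w, In/W/C/z} → row (3,6) (3,6) (3,6)
{In/D/E/w, In/D/E/z, In/D/B/w, In/D/B/z, In/D/C/w, In/D/C/z} → row (3,1) (3,1) (3,1)
{In/U/E/w, In/U/E/z, In/U/B/w, In/U/B/z, In/U/C/w, In/U/C/z} → row (3,4) (3,4) (3,4)
That's 9 distinct rows out of 36 strategies.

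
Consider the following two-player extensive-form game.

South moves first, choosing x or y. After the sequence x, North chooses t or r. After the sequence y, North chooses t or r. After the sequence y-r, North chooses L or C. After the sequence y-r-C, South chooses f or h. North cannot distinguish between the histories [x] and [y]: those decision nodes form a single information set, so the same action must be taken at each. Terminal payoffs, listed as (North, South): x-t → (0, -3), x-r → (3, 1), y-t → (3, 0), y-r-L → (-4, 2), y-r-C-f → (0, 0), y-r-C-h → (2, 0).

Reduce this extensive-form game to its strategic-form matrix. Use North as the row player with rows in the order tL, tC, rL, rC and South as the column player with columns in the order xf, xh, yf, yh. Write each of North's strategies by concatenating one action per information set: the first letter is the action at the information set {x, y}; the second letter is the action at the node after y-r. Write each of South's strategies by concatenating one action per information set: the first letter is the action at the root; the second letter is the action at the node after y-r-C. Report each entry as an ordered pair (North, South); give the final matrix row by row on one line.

tL: (0,-3) (0,-3) (3,0) (3,0) | tC: (0,-3) (0,-3) (3,0) (3,0) | rL: (3,1) (3,1) (-4,2) (-4,2) | rC: (3,1) (3,1) (0,0) (2,0)

           xf       xh       yf       yh
  tL   (0,-3)   (0,-3)    (3,0)    (3,0)
  tC   (0,-3)   (0,-3)    (3,0)    (3,0)
  rL    (3,1)    (3,1)   (-4,2)   (-4,2)
  rC    (3,1)    (3,1)    (0,0)    (2,0)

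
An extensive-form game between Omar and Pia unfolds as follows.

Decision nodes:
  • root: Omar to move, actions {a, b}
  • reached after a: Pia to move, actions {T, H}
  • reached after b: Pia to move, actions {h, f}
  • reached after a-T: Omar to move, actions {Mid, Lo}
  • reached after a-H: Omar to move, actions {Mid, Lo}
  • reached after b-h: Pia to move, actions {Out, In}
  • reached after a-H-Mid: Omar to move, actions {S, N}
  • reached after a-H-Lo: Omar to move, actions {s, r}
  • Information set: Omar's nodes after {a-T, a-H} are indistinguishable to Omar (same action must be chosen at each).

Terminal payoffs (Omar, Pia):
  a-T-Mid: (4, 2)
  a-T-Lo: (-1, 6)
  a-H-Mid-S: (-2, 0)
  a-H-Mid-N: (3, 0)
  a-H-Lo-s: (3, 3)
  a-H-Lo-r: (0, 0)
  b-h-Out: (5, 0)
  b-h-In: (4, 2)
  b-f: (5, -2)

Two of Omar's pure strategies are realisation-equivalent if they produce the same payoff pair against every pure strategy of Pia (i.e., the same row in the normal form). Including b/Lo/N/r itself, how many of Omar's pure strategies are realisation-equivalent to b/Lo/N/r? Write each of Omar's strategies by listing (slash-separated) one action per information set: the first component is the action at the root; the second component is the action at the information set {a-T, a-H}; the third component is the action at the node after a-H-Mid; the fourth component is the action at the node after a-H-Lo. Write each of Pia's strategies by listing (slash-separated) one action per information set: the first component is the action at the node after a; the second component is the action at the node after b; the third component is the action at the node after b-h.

8

Row for b/Lo/N/r (columns T/h/Out, T/h/In, T/f/Out, T/f/In, H/h/Out, H/h/In, H/f/Out, H/f/In): (5,0) (4,2) (5,-2) (5,-2) (5,0) (4,2) (5,-2) (5,-2).
Under b/Lo/N/r, Omar's choice at the information set {a-T, a-H} and at the node after a-H-Mid and at the node after a-H-Lo can never be reached regardless of what Pia does, so varying those choices leaves every outcome unchanged.
Holding the reachable choices fixed and varying the unreachable ones freely already gives 2 × 2 × 2 = 8 equivalent strategies.
No other strategy reproduces this row, so those 8 are the full class: b/Mid/S/s, b/Mid/S/r, b/Mid/N/s, b/Mid/N/r, b/Lo/S/s, b/Lo/S/r, b/Lo/N/s, b/Lo/N/r.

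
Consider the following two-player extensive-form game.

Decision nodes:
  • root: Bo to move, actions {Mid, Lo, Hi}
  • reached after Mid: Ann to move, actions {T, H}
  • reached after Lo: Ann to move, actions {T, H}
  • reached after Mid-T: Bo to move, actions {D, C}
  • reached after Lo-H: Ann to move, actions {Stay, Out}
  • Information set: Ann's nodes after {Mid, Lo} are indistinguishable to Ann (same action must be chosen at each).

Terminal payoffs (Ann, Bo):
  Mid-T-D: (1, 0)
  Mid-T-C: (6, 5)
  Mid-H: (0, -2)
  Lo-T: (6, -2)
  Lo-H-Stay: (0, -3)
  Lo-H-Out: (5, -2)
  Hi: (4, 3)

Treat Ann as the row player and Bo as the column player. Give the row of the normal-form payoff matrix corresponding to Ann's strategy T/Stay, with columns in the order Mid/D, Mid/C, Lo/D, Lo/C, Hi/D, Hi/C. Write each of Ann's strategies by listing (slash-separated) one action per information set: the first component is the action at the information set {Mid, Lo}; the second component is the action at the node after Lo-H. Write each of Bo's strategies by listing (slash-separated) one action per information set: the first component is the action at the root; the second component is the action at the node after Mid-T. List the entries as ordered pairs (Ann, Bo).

(1,0) (6,5) (6,-2) (6,-2) (4,3) (4,3)

vs Mid/D: Bo plays Mid → Ann plays T at [Mid] → Bo plays D at [Mid-T] → (1, 0)
vs Mid/C: Bo plays Mid → Ann plays T at [Mid] → Bo plays C at [Mid-T] → (6, 5)
vs Lo/D: Bo plays Lo → Ann plays T at [Lo] → (6, -2)
vs Lo/C: Bo plays Lo → Ann plays T at [Lo] → (6, -2)
vs Hi/D: Bo plays Hi → (4, 3)
vs Hi/C: Bo plays Hi → (4, 3)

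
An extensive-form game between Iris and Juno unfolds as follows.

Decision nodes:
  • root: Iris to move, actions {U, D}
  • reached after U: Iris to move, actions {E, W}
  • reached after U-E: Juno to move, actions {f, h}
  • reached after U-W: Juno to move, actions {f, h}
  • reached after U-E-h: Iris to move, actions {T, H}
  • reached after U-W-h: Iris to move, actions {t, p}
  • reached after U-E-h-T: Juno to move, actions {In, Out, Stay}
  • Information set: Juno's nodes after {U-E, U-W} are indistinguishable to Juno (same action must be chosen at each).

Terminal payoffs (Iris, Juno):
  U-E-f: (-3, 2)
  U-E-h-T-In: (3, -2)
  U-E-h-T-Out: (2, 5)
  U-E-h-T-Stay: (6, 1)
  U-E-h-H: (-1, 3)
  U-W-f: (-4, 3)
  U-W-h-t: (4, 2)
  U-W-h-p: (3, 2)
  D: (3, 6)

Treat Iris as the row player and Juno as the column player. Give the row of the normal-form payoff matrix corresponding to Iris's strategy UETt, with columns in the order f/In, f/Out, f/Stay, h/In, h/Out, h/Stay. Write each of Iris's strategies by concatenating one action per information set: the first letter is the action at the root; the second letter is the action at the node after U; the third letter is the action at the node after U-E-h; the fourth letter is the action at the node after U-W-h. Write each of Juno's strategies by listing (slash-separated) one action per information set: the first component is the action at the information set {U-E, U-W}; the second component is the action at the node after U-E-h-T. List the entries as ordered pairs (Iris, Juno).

vs f/In: Iris plays U → Iris plays E at [U] → Juno plays f at [U-E] → (-3, 2)
vs f/Out: Iris plays U → Iris plays E at [U] → Juno plays f at [U-E] → (-3, 2)
vs f/Stay: Iris plays U → Iris plays E at [U] → Juno plays f at [U-E] → (-3, 2)
vs h/In: Iris plays U → Iris plays E at [U] → Juno plays h at [U-E] → Iris plays T at [U-E-h] → Juno plays In at [U-E-h-T] → (3, -2)
vs h/Out: Iris plays U → Iris plays E at [U] → Juno plays h at [U-E] → Iris plays T at [U-E-h] → Juno plays Out at [U-E-h-T] → (2, 5)
vs h/Stay: Iris plays U → Iris plays E at [U] → Juno plays h at [U-E] → Iris plays T at [U-E-h] → Juno plays Stay at [U-E-h-T] → (6, 1)

(-3,2) (-3,2) (-3,2) (3,-2) (2,5) (6,1)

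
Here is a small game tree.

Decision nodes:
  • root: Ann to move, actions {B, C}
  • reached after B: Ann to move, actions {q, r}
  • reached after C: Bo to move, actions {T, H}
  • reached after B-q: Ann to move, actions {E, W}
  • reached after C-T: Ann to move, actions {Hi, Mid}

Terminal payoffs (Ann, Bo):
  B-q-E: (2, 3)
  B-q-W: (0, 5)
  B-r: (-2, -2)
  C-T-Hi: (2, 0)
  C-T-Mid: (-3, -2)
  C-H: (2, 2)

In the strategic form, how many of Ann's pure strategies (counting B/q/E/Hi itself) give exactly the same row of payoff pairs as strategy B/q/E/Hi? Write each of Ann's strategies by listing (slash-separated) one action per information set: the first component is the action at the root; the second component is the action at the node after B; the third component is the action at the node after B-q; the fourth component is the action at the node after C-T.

Row for B/q/E/Hi (columns T, H): (2,3) (2,3).
Under B/q/E/Hi, Ann's choice at the node after C-T can never be reached regardless of what Bo does, so varying those choices leaves every outcome unchanged.
Holding the reachable choices fixed and varying the unreachable one freely already gives 2 equivalent strategies.
No other strategy reproduces this row, so those 2 are the full class: B/q/E/Hi, B/q/E/Mid.

2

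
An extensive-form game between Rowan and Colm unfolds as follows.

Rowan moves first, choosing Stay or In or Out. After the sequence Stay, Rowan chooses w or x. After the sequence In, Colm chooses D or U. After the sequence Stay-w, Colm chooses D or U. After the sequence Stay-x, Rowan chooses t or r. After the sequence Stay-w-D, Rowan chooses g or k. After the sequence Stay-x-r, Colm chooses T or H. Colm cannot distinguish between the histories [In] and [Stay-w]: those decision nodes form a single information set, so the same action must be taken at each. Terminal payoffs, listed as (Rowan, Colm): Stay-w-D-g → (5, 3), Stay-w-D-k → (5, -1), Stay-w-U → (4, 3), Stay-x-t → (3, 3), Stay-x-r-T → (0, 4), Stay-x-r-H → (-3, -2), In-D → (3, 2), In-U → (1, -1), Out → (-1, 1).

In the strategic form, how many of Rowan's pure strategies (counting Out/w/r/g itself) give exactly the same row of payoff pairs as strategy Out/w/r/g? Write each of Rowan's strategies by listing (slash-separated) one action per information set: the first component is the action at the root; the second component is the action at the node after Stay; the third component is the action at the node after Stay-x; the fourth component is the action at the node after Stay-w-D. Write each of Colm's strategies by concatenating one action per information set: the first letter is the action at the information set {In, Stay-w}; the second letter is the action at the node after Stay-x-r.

Row for Out/w/r/g (columns DT, DH, UT, UH): (-1,1) (-1,1) (-1,1) (-1,1).
Under Out/w/r/g, Rowan's choice at the node after Stay and at the node after Stay-x and at the node after Stay-w-D can never be reached regardless of what Colm does, so varying those choices leaves every outcome unchanged.
Holding the reachable choices fixed and varying the unreachable ones freely already gives 2 × 2 × 2 = 8 equivalent strategies.
No other strategy reproduces this row, so those 8 are the full class: Out/w/t/g, Out/w/t/k, Out/w/r/g, Out/w/r/k, Out/x/t/g, Out/x/t/k, Out/x/r/g, Out/x/r/k.

8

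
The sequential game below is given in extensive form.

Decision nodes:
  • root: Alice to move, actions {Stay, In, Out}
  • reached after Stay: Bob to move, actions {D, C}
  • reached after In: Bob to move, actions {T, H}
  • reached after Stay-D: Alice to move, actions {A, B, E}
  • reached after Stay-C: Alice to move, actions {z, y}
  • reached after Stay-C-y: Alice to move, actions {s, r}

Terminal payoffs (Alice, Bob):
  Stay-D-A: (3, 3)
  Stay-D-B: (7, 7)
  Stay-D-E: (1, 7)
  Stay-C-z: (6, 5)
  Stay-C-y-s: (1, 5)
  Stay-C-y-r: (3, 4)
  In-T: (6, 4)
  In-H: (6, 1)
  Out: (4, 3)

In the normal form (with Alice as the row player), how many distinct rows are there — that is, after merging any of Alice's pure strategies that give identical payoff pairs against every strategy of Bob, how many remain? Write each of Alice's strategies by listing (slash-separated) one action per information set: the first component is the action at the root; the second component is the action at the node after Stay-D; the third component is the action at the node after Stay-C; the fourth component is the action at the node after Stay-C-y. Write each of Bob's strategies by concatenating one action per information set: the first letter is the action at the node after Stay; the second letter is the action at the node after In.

Alice has 36 pure strategies: Stay/A/z/s, Stay/A/z/r, Stay/A/y/s, Stay/A/y/r, Stay/B/z/s, Stay/B/z/r, Stay/B/y/s, Stay/B/y/r, Stay/E/z/s, Stay/E/z/r, Stay/E/y/s, Stay/E/y/r, In/A/z/s, In/A/z/r, In/A/y/s, In/A/y/r, In/B/z/s, In/B/z/r, In/B/y/s, In/B/y/r, In/E/z/s, In/E/z/r, In/E/y/s, In/E/y/r, Out/A/z/s, Out/A/z/r, Out/A/y/s, Out/A/y/r, Out/B/z/s, Out/B/z/r, Out/B/y/s, Out/B/y/r, Out/E/z/s, Out/E/z/r, Out/E/y/s, Out/E/y/r. Columns: DT, DH, CT, CH.
{Stay/A/z/s, Stay/A/z/r} → row (3,3) (3,3) (6,5) (6,5)
{Stay/A/y/s} → row (3,3) (3,3) (1,5) (1,5)
{Stay/A/y/r} → row (3,3) (3,3) (3,4) (3,4)
{Stay/B/z/s, Stay/B/z/r} → row (7,7) (7,7) (6,5) (6,5)
{Stay/B/y/s} → row (7,7) (7,7) (1,5) (1,5)
{Stay/B/y/r} → row (7,7) (7,7) (3,4) (3,4)
{Stay/E/z/s, Stay/E/z/r} → row (1,7) (1,7) (6,5) (6,5)
{Stay/E/y/s} → row (1,7) (1,7) (1,5) (1,5)
{Stay/E/y/r} → row (1,7) (1,7) (3,4) (3,4)
{In/A/z/s, In/A/z/r, In/A/y/s, In/A/y/r, In/B/z/s, In/B/z/r, In/B/y/s, In/B/y/r, In/E/z/s, In/E/z/r, In/E/y/s, In/E/y/r} → row (6,4) (6,1) (6,4) (6,1)
{Out/A/z/s, Out/A/z/r, Out/A/y/s, Out/A/y/r, Out/B/z/s, Out/B/z/r, Out/B/y/s, Out/B/y/r, Out/E/z/s, Out/E/z/r, Out/E/y/s, Out/E/y/r} → row (4,3) (4,3) (4,3) (4,3)
That's 11 distinct rows out of 36 strategies.

11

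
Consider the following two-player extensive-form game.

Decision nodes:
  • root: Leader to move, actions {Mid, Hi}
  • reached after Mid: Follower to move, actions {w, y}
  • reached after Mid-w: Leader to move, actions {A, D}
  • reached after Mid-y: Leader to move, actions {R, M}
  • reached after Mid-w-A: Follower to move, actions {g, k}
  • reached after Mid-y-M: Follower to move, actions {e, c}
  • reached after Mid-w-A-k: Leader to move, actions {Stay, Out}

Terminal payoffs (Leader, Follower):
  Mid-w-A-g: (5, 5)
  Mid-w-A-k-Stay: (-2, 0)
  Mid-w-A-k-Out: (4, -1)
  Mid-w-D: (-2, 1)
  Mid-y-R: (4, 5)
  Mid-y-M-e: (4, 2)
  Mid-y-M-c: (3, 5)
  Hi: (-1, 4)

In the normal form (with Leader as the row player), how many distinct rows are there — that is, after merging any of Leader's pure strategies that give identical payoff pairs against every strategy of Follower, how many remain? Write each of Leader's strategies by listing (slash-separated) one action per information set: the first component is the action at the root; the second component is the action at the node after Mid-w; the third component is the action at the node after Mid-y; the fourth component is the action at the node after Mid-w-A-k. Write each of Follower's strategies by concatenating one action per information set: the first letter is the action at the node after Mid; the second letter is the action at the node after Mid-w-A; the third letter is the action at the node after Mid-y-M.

Leader has 16 pure strategies: Mid/A/R/Stay, Mid/A/R/Out, Mid/A/M/Stay, Mid/A/M/Out, Mid/D/R/Stay, Mid/D/R/Out, Mid/D/M/Stay, Mid/D/M/Out, Hi/A/R/Stay, Hi/A/R/Out, Hi/A/M/Stay, Hi/A/M/Out, Hi/D/R/Stay, Hi/D/R/Out, Hi/D/M/Stay, Hi/D/M/Out. Columns: wge, wgc, wke, wkc, yge, ygc, yke, ykc.
{Mid/A/R/Stay} → row (5,5) (5,5) (-2,0) (-2,0) (4,5) (4,5) (4,5) (4,5)
{Mid/A/R/Out} → row (5,5) (5,5) (4,-1) (4,-1) (4,5) (4,5) (4,5) (4,5)
{Mid/A/M/Stay} → row (5,5) (5,5) (-2,0) (-2,0) (4,2) (3,5) (4,2) (3,5)
{Mid/A/M/Out} → row (5,5) (5,5) (4,-1) (4,-1) (4,2) (3,5) (4,2) (3,5)
{Mid/D/R/Stay, Mid/D/R/Out} → row (-2,1) (-2,1) (-2,1) (-2,1) (4,5) (4,5) (4,5) (4,5)
{Mid/D/M/Stay, Mid/D/M/Out} → row (-2,1) (-2,1) (-2,1) (-2,1) (4,2) (3,5) (4,2) (3,5)
{Hi/A/R/Stay, Hi/A/R/Out, Hi/A/M/Stay, Hi/A/M/Out, Hi/D/R/Stay, Hi/D/R/Out, Hi/D/M/Stay, Hi/D/M/Out} → row (-1,4) (-1,4) (-1,4) (-1,4) (-1,4) (-1,4) (-1,4) (-1,4)
That's 7 distinct rows out of 16 strategies.

7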